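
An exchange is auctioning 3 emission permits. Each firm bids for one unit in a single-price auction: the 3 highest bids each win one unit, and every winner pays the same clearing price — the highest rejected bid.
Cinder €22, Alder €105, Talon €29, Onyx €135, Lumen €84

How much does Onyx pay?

Sorting: 135 (Onyx), 105 (Alder), 84 (Lumen), 29 (Talon), 22 (Cinder)
The 3 highest are Onyx, Alder, Lumen.
Clearing price = highest rejected bid = €29.
Onyx wins → pays €29.

Onyx pays €29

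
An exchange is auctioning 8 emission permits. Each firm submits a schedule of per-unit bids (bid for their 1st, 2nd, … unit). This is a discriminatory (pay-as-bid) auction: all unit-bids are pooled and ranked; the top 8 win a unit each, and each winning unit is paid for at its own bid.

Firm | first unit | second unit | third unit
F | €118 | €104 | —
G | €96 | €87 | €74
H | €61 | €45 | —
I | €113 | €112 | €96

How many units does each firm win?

F 2, G 3, I 3

Merging the schedules and taking the best 8: 118 (F-1), 113 (I-1), 112 (I-2), 104 (F-2), 96 (G-1), 96 (I-3), 87 (G-2), 74 (G-3)
Next rejected bid: €61 (not a price — pay-as-bid).
Allocation: F 2, G 3, I 3.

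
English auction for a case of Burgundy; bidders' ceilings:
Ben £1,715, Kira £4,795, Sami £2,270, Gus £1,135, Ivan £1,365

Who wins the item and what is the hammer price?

Kira wins at £2,270

Ascending (English) auction: the price rises until one bidder remains; the winner pays the price at which the last rival dropped out.
Limits ranked: 4,795 (Kira) > 2,270 (Sami) > 1,715 (Ben) > 1,365 (Ivan) > 1,135 (Gus)
Once the price passes £2,270, only Kira is left; the hammer falls at Sami's limit of £2,270.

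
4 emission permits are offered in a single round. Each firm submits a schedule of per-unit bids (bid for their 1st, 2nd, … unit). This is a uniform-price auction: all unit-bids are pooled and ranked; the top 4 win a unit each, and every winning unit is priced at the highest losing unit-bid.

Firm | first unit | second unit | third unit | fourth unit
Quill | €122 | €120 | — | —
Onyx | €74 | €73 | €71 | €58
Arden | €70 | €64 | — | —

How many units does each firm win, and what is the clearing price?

Onyx 2, Quill 2; clearing price €71

Pooled unit-bids ranked (top 4): 122 (Quill-1), 120 (Quill-2), 74 (Onyx-1), 73 (Onyx-2)
The (k+1)-th unit-bid is €71.
Allocation: Onyx 2, Quill 2.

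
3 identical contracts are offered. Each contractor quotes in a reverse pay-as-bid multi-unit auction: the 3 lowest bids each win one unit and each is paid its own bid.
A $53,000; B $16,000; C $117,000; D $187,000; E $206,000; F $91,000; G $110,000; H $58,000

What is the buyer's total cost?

Total cost: $127,000

Sorting: 16,000 (B), 53,000 (A), 58,000 (H), 91,000 (F), 110,000 (G), …
Lowest 3: B, A, H.
Total cost = 16,000 + 53,000 + 58,000 = $127,000.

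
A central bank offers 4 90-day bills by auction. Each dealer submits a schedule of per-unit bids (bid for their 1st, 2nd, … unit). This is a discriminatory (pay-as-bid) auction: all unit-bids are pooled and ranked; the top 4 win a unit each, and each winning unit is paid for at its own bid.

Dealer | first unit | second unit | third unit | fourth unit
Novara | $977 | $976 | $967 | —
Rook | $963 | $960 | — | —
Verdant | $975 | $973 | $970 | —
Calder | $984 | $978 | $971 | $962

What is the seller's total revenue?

Total revenue: $3,915

Merging the schedules and taking the best 4: 984 (Calder-1), 978 (Calder-2), 977 (Novara-1), 976 (Novara-2)
Next rejected bid: $975 (not a price — pay-as-bid).
Each winning unit pays its own bid.
Revenue = 984 + 978 + 977 + 976 = $3,915.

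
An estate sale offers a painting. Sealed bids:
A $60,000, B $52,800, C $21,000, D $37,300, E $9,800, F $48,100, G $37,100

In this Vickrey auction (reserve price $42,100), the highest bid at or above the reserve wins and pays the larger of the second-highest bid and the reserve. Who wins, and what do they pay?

A pays $52,800

Bids in order: 60,000 (A) > 52,800 (B) > 48,100 (F) > 37,300 (D) > 37,100 (G) > 21,000 (C) > …
Highest eligible bid: A at $60,000.
Second-highest bid $52,800 exceeds the reserve $42,100 → payment $52,800.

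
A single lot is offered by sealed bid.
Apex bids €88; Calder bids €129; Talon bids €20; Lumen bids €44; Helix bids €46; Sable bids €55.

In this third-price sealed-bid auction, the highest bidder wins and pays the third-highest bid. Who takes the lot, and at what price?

Bids ranked: 129 (Calder) > 88 (Apex) > 55 (Sable) > 46 (Helix) > 44 (Lumen) > 20 (Talon)
Calder is highest; pays the third-highest bid, €55.

Calder pays €55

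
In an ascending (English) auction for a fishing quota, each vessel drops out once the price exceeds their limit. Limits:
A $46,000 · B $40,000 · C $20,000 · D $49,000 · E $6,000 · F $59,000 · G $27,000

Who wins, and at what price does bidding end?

F wins at $49,000

Sorting limits: 59,000 (F) > 49,000 (D) > 46,000 (A) > 40,000 (B) > 27,000 (G) > 20,000 (C) > …
Once the price passes $49,000, only F is left; the hammer falls at D's limit of $49,000.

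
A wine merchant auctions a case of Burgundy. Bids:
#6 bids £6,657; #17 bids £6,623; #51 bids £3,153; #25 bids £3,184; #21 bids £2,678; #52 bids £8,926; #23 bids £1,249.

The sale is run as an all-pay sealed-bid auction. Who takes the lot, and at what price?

All-pay sealed-bid auction: the highest bidder wins the item, but every bidder pays their own bid.
Bids in order: 8,926 (#52) > 6,657 (#6) > 6,623 (#17) > 3,184 (#25) > 3,153 (#51) > 2,678 (#21) > …
#52 wins with the top bid; all bids are sunk regardless.

#52 pays £8,926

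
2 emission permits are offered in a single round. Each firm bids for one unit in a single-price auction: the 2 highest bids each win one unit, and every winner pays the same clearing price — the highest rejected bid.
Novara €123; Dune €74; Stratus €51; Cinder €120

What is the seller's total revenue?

Sorting: 123 (Novara), 120 (Cinder), 74 (Dune), 51 (Stratus)
Winners (2 units): Novara, Cinder.
First losing bid is Dune's €74, which sets the uniform price.
Total revenue = 2 × €74 = €148.

Total revenue: €148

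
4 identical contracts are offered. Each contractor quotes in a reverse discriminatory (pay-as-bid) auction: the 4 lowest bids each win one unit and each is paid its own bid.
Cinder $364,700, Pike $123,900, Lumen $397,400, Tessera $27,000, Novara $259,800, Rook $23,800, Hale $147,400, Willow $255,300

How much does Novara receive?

Sorting: 23,800 (Rook), 27,000 (Tessera), 123,900 (Pike), 147,400 (Hale), 255,300 (Willow), 259,800 (Novara), …
The 4 lowest are Rook, Tessera, Pike, Hale.
Novara does not win → $0.

Novara is paid $0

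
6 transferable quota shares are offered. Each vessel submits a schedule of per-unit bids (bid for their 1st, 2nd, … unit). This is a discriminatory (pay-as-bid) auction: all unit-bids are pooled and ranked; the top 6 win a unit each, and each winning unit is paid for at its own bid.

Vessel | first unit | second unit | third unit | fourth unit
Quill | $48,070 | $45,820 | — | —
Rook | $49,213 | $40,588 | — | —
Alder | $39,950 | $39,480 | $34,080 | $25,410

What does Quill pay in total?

Pooled unit-bids ranked (top 6): 49,213 (Rook-1), 48,070 (Quill-1), 45,820 (Quill-2), 40,588 (Rook-2), 39,950 (Alder-1), 39,480 (Alder-2)
Next rejected bid: $34,080 (not a price — pay-as-bid).
Quill's winning unit-bids: 48,070 + 45,820 = $93,890.

Quill pays $93,890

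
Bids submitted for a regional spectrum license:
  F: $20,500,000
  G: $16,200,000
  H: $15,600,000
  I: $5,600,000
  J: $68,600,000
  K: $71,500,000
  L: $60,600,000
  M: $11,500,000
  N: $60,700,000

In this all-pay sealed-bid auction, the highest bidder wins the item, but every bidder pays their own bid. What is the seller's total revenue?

Total revenue: $330,800,000

All-pay sealed-bid auction: the highest bidder wins the item, but every bidder pays their own bid.
Bids ranked: 71,500,000 (K) > 68,600,000 (J) > 60,700,000 (N) > 60,600,000 (L) > 20,500,000 (F) > 16,200,000 (G) > …
K wins with the top bid; all bids are sunk regardless.
Every bidder forfeits their bid regardless of winning.
Revenue = 20,500,000 + 16,200,000 + 15,600,000 + 5,600,000 + 68,600,000 + 71,500,000 + 60,600,000 + 11,500,000 + 60,700,000 = $330,800,000.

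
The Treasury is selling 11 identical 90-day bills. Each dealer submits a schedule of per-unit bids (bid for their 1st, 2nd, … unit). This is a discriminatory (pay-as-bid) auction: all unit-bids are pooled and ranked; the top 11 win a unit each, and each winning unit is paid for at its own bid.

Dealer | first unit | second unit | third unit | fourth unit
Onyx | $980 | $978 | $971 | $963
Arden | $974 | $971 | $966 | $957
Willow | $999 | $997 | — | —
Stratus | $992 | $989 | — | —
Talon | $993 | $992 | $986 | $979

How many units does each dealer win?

Merging the schedules and taking the best 11: 999 (Willow-1), 997 (Willow-2), 993 (Talon-1), 992 (Stratus-1), 992 (Talon-2), 989 (Stratus-2), 986 (Talon-3), 980 (Onyx-1), 979 (Talon-4), 978 (Onyx-2), 974 (Arden-1)
Next rejected bid: $971 (not a price — pay-as-bid).
Allocation: Arden 1, Onyx 2, Stratus 2, Talon 4, Willow 2.

Arden 1, Onyx 2, Stratus 2, Talon 4, Willow 2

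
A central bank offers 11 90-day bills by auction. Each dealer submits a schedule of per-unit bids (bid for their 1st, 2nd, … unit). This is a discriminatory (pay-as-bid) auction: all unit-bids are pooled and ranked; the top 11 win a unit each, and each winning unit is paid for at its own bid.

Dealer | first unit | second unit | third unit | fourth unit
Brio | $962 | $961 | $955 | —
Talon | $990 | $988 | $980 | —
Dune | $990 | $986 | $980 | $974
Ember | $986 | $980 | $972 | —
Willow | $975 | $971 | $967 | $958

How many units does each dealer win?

All unit-bids, highest first — top 11: 990 (Talon-1), 990 (Dune-1), 988 (Talon-2), 986 (Dune-2), 986 (Ember-1), 980 (Talon-3), 980 (Dune-3), 980 (Ember-2), 975 (Willow-1), 974 (Dune-4), 972 (Ember-3)
Next rejected bid: $971 (not a price — pay-as-bid).
Allocation: Dune 4, Ember 3, Talon 3, Willow 1.

Dune 4, Ember 3, Talon 3, Willow 1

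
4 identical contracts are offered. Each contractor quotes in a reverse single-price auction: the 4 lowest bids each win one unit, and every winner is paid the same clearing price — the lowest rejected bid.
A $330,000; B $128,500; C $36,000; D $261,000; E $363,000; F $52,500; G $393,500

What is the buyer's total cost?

Total cost: $1,320,000

Sorting: 36,000 (C), 52,500 (F), 128,500 (B), 261,000 (D), 330,000 (A), 363,000 (E), …
The 4 lowest are C, F, B, D.
Lowest unsuccessful bid: $330,000 → clearing price.
Total cost = 4 × $330,000 = $1,320,000.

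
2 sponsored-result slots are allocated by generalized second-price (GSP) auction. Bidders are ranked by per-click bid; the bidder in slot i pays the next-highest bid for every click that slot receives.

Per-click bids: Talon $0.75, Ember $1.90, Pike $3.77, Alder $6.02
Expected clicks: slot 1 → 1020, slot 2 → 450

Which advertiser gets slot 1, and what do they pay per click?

Per-click bids in order: $6.02 (Alder) > $3.77 (Pike) > $1.90 (Ember) > …
Slot 1 goes to the first-ranked bidder, Alder, who pays the next bid down: $3.77/click.

Alder; $3.77 per click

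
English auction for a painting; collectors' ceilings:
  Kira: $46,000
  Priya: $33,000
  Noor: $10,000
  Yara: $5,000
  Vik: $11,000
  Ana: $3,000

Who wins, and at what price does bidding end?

Limits in order: 46,000 (Kira) > 33,000 (Priya) > 11,000 (Vik) > 10,000 (Noor) > 5,000 (Yara) > 3,000 (Ana)
Once the price passes $33,000, only Kira is left; the hammer falls at Priya's limit of $33,000.

Kira wins at $33,000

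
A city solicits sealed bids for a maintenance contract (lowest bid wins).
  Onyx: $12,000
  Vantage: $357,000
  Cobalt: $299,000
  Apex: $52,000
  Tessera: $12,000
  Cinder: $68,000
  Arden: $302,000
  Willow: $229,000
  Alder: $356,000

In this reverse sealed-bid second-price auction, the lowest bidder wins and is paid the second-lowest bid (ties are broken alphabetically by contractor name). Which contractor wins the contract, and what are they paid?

Onyx is paid $12,000

Rule: the lowest bidder wins and is paid the second-lowest bid.
Sorting bids: 12,000 (Onyx) < 12,000 (Tessera) < 52,000 (Apex) < 68,000 (Cinder) < 229,000 (Willow) < 299,000 (Cobalt) < …
Tie at $12,000 → Onyx wins by tie-break.
Onyx wins with the lowest bid; price is set by the runner-up at $12,000.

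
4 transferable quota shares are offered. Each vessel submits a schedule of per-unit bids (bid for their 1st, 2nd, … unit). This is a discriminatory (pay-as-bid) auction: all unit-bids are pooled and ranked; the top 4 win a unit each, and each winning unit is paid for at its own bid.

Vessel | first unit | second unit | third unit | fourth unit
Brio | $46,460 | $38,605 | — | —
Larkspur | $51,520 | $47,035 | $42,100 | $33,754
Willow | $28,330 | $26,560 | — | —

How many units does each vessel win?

Brio 1, Larkspur 3

Pooled unit-bids ranked (top 4): 51,520 (Larkspur-1), 47,035 (Larkspur-2), 46,460 (Brio-1), 42,100 (Larkspur-3)
Next rejected bid: $38,605 (not a price — pay-as-bid).
Allocation: Brio 1, Larkspur 3.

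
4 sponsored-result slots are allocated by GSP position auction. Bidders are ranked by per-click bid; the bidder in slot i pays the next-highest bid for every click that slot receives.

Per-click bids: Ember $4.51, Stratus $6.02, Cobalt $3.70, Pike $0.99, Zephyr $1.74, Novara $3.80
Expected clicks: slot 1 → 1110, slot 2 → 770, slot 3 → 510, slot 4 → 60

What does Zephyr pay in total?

Per-click bids in order: $6.02 (Stratus) > $4.51 (Ember) > $3.80 (Novara) > $3.70 (Cobalt) > $1.74 (Zephyr) > …
Zephyr ranks below slot 4 → no slot, pays nothing.

Zephyr pays $0.00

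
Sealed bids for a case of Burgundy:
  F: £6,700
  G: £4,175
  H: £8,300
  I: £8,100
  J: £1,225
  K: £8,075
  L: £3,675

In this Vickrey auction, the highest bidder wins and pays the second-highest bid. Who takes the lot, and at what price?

H pays £8,100

Rule: the highest bidder wins and pays the second-highest bid.
Bids in order: 8,300 (H) > 8,100 (I) > 8,075 (K) > 6,700 (F) > 4,175 (G) > 3,675 (L) > …
H is highest; pays the second-highest bid, £8,100.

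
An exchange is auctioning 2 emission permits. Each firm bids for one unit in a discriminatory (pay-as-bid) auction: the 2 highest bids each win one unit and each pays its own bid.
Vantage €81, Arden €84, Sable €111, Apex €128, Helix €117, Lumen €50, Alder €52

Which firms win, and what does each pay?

Apex €128, Helix €117

Sorting: 128 (Apex), 117 (Helix), 111 (Sable), 84 (Arden), …
Winners (2 units): Apex, Helix.
Each winner pays its own bid: Apex €128, Helix €117.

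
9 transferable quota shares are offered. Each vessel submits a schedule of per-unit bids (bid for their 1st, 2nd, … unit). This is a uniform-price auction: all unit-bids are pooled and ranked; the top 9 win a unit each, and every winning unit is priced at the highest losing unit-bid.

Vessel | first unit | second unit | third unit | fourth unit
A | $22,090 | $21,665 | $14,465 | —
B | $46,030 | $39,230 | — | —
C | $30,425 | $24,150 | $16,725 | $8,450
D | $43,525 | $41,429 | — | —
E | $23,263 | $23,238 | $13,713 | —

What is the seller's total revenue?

Total revenue: $194,985

Pooled unit-bids ranked (top 9): 46,030 (B-1), 43,525 (D-1), 41,429 (D-2), 39,230 (B-2), 30,425 (C-1), 24,150 (C-2), 23,263 (E-1), 23,238 (E-2), 22,090 (A-1)
First bid not allocated: $21,665.
Allocation: A 1, B 2, C 2, D 2, E 2. Every unit priced at $21,665.
Revenue = 9 × 21,665 = $194,985.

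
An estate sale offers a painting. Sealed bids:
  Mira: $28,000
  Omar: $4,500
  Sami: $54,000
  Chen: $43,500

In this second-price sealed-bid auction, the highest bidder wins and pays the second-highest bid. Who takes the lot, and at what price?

Second-price sealed-bid auction: the highest bidder wins and pays the second-highest bid.
Bids in order: 54,000 (Sami) > 43,500 (Chen) > 28,000 (Mira) > 4,500 (Omar)
Second-price: Sami pays Chen's bid of $43,500.

Sami pays $43,500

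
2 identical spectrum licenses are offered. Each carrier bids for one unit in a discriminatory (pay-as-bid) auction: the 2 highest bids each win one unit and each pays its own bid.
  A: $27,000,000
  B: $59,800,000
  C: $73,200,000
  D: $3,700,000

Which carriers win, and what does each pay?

Bids ranked high→low: 73,200,000 (C), 59,800,000 (B), 27,000,000 (A), 3,700,000 (D)
Winners (2 units): C, B.
Each winner pays its own bid: C $73,200,000, B $59,800,000.

C $73,200,000, B $59,800,000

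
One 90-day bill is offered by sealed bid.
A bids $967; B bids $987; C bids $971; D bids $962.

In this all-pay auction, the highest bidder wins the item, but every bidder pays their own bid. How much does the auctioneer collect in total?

Total revenue: $3,887

Bids ranked: 987 (B) > 971 (C) > 967 (A) > 962 (D)
B wins with the top bid; all bids are sunk regardless.
Every bidder forfeits their bid regardless of winning.
Revenue = 967 + 987 + 971 + 962 = $3,887.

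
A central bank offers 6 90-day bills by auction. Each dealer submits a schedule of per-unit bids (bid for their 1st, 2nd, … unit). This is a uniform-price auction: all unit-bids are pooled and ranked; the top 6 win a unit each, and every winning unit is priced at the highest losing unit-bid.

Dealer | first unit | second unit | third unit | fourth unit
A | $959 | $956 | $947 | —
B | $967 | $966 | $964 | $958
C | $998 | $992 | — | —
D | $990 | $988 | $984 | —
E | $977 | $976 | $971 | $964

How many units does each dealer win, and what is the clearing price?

C 2, D 3, E 1; clearing price $976

All unit-bids, highest first — top 6: 998 (C-1), 992 (C-2), 990 (D-1), 988 (D-2), 984 (D-3), 977 (E-1)
The (k+1)-th unit-bid is $976.
Allocation: C 2, D 3, E 1.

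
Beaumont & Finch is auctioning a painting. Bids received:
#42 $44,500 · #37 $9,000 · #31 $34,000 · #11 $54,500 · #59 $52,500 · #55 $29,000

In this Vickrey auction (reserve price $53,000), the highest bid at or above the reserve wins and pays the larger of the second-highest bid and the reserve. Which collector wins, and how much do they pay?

#11 pays $53,000

Bids ranked: 54,500 (#11) > 52,500 (#59) > 44,500 (#42) > 34,000 (#31) > 29,000 (#55) > 9,000 (#37)
Highest eligible bid: #11 at $54,500.
Second-highest bid $52,500 is below the reserve $53,000, so the reserve binds → payment $53,000.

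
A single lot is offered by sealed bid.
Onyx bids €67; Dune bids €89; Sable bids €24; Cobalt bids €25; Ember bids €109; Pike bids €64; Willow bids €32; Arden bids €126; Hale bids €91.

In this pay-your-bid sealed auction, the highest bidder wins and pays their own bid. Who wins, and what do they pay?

Arden pays €126

Bids ranked: 126 (Arden) > 109 (Ember) > 91 (Hale) > 89 (Dune) > 67 (Onyx) > 64 (Pike) > …
Arden has the highest bid and pays exactly that: €126.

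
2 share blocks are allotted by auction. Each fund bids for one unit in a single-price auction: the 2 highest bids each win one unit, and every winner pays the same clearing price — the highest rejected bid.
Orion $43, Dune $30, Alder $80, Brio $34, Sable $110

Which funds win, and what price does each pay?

Ordering the bids: 110 (Sable), 80 (Alder), 43 (Orion), 34 (Brio), …
Winners (2 units): Sable, Alder.
Clearing price = highest rejected bid = $43.

Sable, Alder; each pays $43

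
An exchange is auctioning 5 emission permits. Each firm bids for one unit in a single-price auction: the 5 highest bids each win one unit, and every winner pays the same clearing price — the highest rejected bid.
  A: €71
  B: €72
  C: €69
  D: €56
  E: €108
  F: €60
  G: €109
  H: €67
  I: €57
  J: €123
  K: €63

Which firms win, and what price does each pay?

Sorting: 123 (J), 109 (G), 108 (E), 72 (B), 71 (A), 69 (C), 67 (H), …
Winners (5 units): J, G, E, B, A.
Clearing price = highest rejected bid = €69.

J, G, E, B, A; each pays €69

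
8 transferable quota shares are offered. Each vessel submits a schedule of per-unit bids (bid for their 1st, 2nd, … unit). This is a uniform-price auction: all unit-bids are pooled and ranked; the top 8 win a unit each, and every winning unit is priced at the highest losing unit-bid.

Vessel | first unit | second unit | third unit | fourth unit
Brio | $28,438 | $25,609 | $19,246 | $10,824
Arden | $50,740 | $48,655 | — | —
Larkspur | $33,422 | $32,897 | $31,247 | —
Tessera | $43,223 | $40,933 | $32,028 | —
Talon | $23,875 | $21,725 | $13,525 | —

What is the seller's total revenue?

Pooled unit-bids ranked (top 8): 50,740 (Arden-1), 48,655 (Arden-2), 43,223 (Tessera-1), 40,933 (Tessera-2), 33,422 (Larkspur-1), 32,897 (Larkspur-2), 32,028 (Tessera-3), 31,247 (Larkspur-3)
First bid not allocated: $28,438.
Allocation: Arden 2, Larkspur 3, Tessera 3. Every unit priced at $28,438.
Revenue = 8 × 28,438 = $227,504.

Total revenue: $227,504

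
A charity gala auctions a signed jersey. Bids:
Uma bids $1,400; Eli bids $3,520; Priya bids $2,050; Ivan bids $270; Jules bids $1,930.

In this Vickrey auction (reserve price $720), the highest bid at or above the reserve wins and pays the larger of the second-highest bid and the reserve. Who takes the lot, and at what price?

Sorting bids: 3,520 (Eli) > 2,050 (Priya) > 1,930 (Jules) > 1,400 (Uma) > 270 (Ivan)
Eli has the top bid at or above the reserve ($3,520).
max(second-highest $2,050, reserve $720) = $2,050; the reserve does not bind.

Eli pays $2,050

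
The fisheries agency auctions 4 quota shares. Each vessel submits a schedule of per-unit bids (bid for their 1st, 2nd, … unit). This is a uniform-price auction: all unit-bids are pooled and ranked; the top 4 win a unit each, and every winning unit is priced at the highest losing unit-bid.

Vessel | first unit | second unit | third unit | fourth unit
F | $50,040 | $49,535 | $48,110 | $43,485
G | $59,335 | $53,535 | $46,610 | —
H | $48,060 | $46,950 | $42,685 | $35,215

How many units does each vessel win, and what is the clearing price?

Merging the schedules and taking the best 4: 59,335 (G-1), 53,535 (G-2), 50,040 (F-1), 49,535 (F-2)
Highest rejected unit-bid = $48,110.
Allocation: F 2, G 2.

F 2, G 2; clearing price $48,110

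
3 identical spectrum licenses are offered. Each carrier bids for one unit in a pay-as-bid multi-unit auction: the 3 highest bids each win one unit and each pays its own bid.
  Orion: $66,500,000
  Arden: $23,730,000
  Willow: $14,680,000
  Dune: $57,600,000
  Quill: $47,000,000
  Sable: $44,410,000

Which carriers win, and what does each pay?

Sorting: 66,500,000 (Orion), 57,600,000 (Dune), 47,000,000 (Quill), 44,410,000 (Sable), 23,730,000 (Arden), …
Top 3: Orion, Dune, Quill.
Each winner pays its own bid: Orion $66,500,000, Dune $57,600,000, Quill $47,000,000.

Orion $66,500,000, Dune $57,600,000, Quill $47,000,000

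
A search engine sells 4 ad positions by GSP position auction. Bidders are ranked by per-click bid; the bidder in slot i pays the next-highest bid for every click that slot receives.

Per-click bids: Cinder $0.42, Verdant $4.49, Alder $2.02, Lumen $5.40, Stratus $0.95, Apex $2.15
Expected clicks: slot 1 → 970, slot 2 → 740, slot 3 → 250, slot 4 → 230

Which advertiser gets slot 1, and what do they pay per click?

Lumen; $4.49 per click

Per-click bids in order: $5.40 (Lumen) > $4.49 (Verdant) > $2.15 (Apex) > $2.02 (Alder) > $0.95 (Stratus) > …
Slot 1 goes to the first-ranked bidder, Lumen, who pays the next bid down: $4.49/click.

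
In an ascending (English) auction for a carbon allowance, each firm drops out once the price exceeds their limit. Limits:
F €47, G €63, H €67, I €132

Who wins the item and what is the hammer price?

I wins at €67

Rule: the price rises until one bidder remains; the winner pays the price at which the last rival dropped out.
Limits in order: 132 (I) > 67 (H) > 63 (G) > 47 (F)
Bidding ends when H exits at €67; I takes it.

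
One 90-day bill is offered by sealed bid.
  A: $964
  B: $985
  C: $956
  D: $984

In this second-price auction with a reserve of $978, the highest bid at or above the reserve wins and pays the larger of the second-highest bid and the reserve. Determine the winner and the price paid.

Sorting bids: 985 (B) > 984 (D) > 964 (A) > 956 (C)
B has the top bid at or above the reserve ($985).
max(second-highest $984, reserve $978) = $984; the reserve does not bind.

B pays $984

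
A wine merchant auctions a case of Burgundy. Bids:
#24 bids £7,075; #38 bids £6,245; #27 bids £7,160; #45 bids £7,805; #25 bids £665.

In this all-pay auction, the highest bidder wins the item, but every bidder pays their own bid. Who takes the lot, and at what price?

#45 pays £7,805

Sorting bids: 7,805 (#45) > 7,160 (#27) > 7,075 (#24) > 6,245 (#38) > 665 (#25)
#45 wins with the top bid; all bids are sunk regardless.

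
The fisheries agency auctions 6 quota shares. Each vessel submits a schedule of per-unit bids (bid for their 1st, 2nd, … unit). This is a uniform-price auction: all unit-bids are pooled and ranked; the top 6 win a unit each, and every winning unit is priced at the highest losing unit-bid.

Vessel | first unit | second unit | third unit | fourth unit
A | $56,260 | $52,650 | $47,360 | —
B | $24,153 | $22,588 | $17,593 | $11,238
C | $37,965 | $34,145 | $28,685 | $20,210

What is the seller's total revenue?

Pooled unit-bids ranked (top 6): 56,260 (A-1), 52,650 (A-2), 47,360 (A-3), 37,965 (C-1), 34,145 (C-2), 28,685 (C-3)
Highest rejected unit-bid = $24,153.
Allocation: A 3, C 3. Every unit priced at $24,153.
Revenue = 6 × 24,153 = $144,918.

Total revenue: $144,918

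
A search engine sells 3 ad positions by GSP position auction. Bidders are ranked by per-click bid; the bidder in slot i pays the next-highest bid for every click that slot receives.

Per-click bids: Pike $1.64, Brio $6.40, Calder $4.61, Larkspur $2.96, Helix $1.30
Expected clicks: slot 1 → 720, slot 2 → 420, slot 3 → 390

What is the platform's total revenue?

Sorting advertisers: $6.40 (Brio) > $4.61 (Calder) > $2.96 (Larkspur) > $1.64 (Pike) > …
Slot 1: Brio pays $4.61 × 720 = $3319.20
Slot 2: Calder pays $2.96 × 420 = $1243.20
Slot 3: Larkspur pays $1.64 × 390 = $639.60
Total = $5202.00

Total revenue: $5202.00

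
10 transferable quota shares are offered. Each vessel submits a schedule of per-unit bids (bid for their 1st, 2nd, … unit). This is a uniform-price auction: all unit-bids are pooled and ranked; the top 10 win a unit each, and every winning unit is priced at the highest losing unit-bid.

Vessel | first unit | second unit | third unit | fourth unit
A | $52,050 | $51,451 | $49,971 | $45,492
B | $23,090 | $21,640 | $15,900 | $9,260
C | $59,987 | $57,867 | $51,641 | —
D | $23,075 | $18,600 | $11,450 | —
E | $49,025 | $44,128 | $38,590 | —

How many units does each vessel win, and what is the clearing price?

Pooled unit-bids ranked (top 10): 59,987 (C-1), 57,867 (C-2), 52,050 (A-1), 51,641 (C-3), 51,451 (A-2), 49,971 (A-3), 49,025 (E-1), 45,492 (A-4), 44,128 (E-2), 38,590 (E-3)
The (k+1)-th unit-bid is $23,090.
Allocation: A 4, C 3, E 3.

A 4, C 3, E 3; clearing price $23,090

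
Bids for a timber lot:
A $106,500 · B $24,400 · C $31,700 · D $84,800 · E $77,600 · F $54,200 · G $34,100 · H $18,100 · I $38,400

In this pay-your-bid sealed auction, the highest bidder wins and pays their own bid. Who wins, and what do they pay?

A pays $106,500

Pay-your-bid sealed auction: the highest bidder wins and pays their own bid.
Bids ranked: 106,500 (A) > 84,800 (D) > 77,600 (E) > 54,200 (F) > 38,400 (I) > 34,100 (G) > …
First-price: A pays what they bid, $106,500.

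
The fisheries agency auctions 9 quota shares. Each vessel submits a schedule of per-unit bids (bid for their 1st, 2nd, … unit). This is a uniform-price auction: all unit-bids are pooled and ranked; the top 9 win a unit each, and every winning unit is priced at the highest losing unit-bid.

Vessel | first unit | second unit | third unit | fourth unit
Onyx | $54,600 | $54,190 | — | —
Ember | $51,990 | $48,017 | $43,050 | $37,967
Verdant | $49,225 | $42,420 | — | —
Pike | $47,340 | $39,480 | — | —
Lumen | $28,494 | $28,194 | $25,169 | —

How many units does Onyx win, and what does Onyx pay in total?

Merging the schedules and taking the best 9: 54,600 (Onyx-1), 54,190 (Onyx-2), 51,990 (Ember-1), 49,225 (Verdant-1), 48,017 (Ember-2), 47,340 (Pike-1), 43,050 (Ember-3), 42,420 (Verdant-2), 39,480 (Pike-2)
Highest rejected unit-bid = $37,967.
Onyx wins 2 unit(s) at $37,967 each.

Onyx: 2 units, pays $75,934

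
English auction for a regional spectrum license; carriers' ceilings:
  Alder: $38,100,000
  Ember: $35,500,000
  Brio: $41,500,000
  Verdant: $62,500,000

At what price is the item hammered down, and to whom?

Verdant wins at $41,500,000

Rule: the price rises until one bidder remains; the winner pays the price at which the last rival dropped out.
Limits in order: 62,500,000 (Verdant) > 41,500,000 (Brio) > 38,100,000 (Alder) > 35,500,000 (Ember)
Brio is the last rival to drop out, at $41,500,000; Verdant remains and wins at that price.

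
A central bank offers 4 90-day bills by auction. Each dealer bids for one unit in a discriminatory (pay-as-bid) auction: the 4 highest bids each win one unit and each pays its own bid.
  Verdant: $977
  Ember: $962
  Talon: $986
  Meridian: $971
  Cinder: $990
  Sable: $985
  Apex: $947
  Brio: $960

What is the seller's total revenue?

Ordering the bids: 990 (Cinder), 986 (Talon), 985 (Sable), 977 (Verdant), 971 (Meridian), 962 (Ember), …
The 4 highest are Cinder, Talon, Sable, Verdant.
Total revenue = 990 + 986 + 985 + 977 = $3,938.

Total revenue: $3,938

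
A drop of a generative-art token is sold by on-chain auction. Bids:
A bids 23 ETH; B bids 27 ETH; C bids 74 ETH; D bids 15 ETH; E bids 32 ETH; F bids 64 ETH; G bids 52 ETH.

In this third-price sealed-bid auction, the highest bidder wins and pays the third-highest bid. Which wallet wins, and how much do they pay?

C pays 52 ETH

Bids in order: 74 (C) > 64 (F) > 52 (G) > 32 (E) > 27 (B) > 23 (A) > …
C is highest; pays the third-highest bid, 52 ETH.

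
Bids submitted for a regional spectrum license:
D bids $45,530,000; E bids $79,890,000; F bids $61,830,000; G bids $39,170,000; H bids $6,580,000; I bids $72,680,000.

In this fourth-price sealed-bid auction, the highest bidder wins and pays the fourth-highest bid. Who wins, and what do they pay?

E pays $45,530,000

Bids ranked: 79,890,000 (E) > 72,680,000 (I) > 61,830,000 (F) > 45,530,000 (D) > 39,170,000 (G) > 6,580,000 (H)
E wins; payment is bid #4 in the ranking = $45,530,000.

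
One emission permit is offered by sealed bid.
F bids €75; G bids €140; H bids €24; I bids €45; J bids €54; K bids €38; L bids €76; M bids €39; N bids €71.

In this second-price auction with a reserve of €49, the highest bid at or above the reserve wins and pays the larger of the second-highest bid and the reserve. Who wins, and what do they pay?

Second-price auction with a reserve of €49: the highest bid at or above the reserve wins and pays the larger of the second-highest bid and the reserve.
Bids ranked: 140 (G) > 76 (L) > 75 (F) > 71 (N) > 54 (J) > 45 (I) > …
G has the top bid at or above the reserve (€140).
max(second-highest €76, reserve €49) = €76; the reserve does not bind.

G pays €76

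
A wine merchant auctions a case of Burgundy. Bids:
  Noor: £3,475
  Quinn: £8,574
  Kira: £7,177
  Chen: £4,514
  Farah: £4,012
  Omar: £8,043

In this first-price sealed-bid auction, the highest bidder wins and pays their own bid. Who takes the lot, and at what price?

Bids in order: 8,574 (Quinn) > 8,043 (Omar) > 7,177 (Kira) > 4,514 (Chen) > 4,012 (Farah) > 3,475 (Noor)
First-price: Quinn pays what they bid, £8,574.

Quinn pays £8,574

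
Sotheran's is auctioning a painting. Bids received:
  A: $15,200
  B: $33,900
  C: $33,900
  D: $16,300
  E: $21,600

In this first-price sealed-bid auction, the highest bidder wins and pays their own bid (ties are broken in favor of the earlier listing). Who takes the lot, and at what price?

B pays $33,900

Rule: the highest bidder wins and pays their own bid.
Bids in order: 33,900 (B) > 33,900 (C) > 21,600 (E) > 16,300 (D) > 15,200 (A)
Tie at $33,900 → B wins by tie-break.
B has the highest bid and pays exactly that: $33,900.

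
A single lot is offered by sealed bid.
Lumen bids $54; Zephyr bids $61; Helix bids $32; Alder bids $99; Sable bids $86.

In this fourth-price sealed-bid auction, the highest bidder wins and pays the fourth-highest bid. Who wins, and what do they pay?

Fourth-price sealed-bid auction: the highest bidder wins and pays the fourth-highest bid.
Sorting bids: 99 (Alder) > 86 (Sable) > 61 (Zephyr) > 54 (Lumen) > 32 (Helix)
Alder is highest; pays the fourth-highest bid, $54.

Alder pays $54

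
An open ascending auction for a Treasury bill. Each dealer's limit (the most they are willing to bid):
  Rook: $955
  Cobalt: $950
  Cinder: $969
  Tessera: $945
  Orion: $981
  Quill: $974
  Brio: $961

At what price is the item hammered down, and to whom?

Orion wins at $974

Open ascending-bid auction: the price rises until one bidder remains; the winner pays the price at which the last rival dropped out.
Limits ranked: 981 (Orion) > 974 (Quill) > 969 (Cinder) > 961 (Brio) > 955 (Rook) > 950 (Cobalt) > …
Bidding ends when Quill exits at $974; Orion takes it.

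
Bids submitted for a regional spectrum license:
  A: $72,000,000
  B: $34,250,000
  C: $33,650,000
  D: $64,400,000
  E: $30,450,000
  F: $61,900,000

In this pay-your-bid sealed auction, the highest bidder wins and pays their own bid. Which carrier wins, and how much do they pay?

Bids in order: 72,000,000 (A) > 64,400,000 (D) > 61,900,000 (F) > 34,250,000 (B) > 33,650,000 (C) > 30,450,000 (E)
A has the highest bid and pays exactly that: $72,000,000.

A pays $72,000,000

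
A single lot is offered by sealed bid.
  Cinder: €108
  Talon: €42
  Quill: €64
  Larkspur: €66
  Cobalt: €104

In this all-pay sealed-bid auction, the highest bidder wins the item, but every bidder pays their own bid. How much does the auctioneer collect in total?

All-pay sealed-bid auction: the highest bidder wins the item, but every bidder pays their own bid.
Sorting bids: 108 (Cinder) > 104 (Cobalt) > 66 (Larkspur) > 64 (Quill) > 42 (Talon)
Every bidder forfeits their bid regardless of winning.
Revenue = 108 + 42 + 64 + 66 + 104 = €384.

Total revenue: €384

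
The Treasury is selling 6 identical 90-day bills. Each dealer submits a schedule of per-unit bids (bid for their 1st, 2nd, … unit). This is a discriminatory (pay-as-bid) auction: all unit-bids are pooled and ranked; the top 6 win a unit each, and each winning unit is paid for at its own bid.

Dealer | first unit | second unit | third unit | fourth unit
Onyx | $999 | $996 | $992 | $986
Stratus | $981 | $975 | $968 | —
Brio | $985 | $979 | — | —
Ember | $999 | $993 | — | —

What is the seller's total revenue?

Pooled unit-bids ranked (top 6): 999 (Onyx-1), 999 (Ember-1), 996 (Onyx-2), 993 (Ember-2), 992 (Onyx-3), 986 (Onyx-4)
Next rejected bid: $985 (not a price — pay-as-bid).
Each winning unit pays its own bid.
Revenue = 999 + 999 + 996 + 993 + 992 + 986 = $5,965.

Total revenue: $5,965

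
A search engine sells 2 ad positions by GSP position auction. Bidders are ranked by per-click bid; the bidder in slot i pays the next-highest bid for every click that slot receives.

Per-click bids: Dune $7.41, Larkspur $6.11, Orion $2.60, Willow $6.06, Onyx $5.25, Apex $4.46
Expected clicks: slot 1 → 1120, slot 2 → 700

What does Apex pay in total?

Per-click bids in order: $7.41 (Dune) > $6.11 (Larkspur) > $6.06 (Willow) > …
Apex ranks below slot 2 → no slot, pays nothing.

Apex pays $0.00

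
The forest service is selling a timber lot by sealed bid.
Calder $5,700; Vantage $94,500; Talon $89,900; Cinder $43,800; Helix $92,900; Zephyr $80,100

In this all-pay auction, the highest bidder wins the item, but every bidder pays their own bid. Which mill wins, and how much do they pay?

Vantage pays $94,500

Bids in order: 94,500 (Vantage) > 92,900 (Helix) > 89,900 (Talon) > 80,100 (Zephyr) > 43,800 (Cinder) > 5,700 (Calder)
Vantage wins with the top bid; all bids are sunk regardless.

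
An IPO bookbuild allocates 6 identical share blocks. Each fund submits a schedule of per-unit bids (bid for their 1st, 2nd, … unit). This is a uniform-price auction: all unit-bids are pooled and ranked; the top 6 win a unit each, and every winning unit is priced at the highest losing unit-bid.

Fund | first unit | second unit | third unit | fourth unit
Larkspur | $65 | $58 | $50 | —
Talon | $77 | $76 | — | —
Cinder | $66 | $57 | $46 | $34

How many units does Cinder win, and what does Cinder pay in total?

Merging the schedules and taking the best 6: 77 (Talon-1), 76 (Talon-2), 66 (Cinder-1), 65 (Larkspur-1), 58 (Larkspur-2), 57 (Cinder-2)
First bid not allocated: $50.
Cinder wins 2 unit(s) at $50 each.

Cinder: 2 units, pays $100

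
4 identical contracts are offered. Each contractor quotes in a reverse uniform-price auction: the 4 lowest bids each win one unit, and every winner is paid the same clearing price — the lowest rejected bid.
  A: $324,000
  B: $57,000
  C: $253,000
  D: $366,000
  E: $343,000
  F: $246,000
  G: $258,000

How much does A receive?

Ordering the bids: 57,000 (B), 246,000 (F), 253,000 (C), 258,000 (G), 324,000 (A), 343,000 (E), …
Winners (4 units): B, F, C, G.
Lowest unsuccessful bid: $324,000 → clearing price.
A does not win → is paid $0.

A is paid $0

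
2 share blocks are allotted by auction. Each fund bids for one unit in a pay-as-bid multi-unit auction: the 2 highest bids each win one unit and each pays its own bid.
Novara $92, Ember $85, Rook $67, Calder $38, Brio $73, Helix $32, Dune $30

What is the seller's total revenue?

Sorting: 92 (Novara), 85 (Ember), 73 (Brio), 67 (Rook), …
The 2 highest are Novara, Ember.
Total revenue = 92 + 85 = $177.

Total revenue: $177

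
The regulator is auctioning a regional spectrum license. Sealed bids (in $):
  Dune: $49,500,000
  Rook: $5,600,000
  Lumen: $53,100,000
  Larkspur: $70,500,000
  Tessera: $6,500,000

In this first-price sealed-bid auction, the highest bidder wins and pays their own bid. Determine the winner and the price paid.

Rule: the highest bidder wins and pays their own bid.
Bids in order: 70,500,000 (Larkspur) > 53,100,000 (Lumen) > 49,500,000 (Dune) > 6,500,000 (Tessera) > 5,600,000 (Rook)
First-price: Larkspur pays what they bid, $70,500,000.

Larkspur pays $70,500,000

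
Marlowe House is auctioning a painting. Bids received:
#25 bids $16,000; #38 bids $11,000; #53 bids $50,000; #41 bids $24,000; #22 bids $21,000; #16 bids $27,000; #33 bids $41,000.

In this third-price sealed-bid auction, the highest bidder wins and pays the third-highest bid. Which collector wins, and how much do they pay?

#53 pays $27,000

Bids in order: 50,000 (#53) > 41,000 (#33) > 27,000 (#16) > 24,000 (#41) > 21,000 (#22) > 16,000 (#25) > …
#53 is highest; pays the third-highest bid, $27,000.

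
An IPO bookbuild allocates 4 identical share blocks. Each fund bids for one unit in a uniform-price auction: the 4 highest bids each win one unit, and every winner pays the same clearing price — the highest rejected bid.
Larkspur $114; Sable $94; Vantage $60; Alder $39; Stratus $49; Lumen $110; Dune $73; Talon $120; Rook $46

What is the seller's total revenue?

Ordering the bids: 120 (Talon), 114 (Larkspur), 110 (Lumen), 94 (Sable), 73 (Dune), 60 (Vantage), …
The 4 highest are Talon, Larkspur, Lumen, Sable.
Clearing price = highest rejected bid = $73.
Total revenue = 4 × $73 = $292.

Total revenue: $292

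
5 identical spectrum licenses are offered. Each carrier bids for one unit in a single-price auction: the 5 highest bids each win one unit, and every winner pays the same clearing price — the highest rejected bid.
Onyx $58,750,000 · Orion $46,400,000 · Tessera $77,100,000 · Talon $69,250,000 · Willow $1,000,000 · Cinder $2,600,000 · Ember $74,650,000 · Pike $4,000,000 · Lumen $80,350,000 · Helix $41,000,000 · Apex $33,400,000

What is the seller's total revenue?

Ordering the bids: 80,350,000 (Lumen), 77,100,000 (Tessera), 74,650,000 (Ember), 69,250,000 (Talon), 58,750,000 (Onyx), 46,400,000 (Orion), 41,000,000 (Helix), …
The 5 highest are Lumen, Tessera, Ember, Talon, Onyx.
Clearing price = highest rejected bid = $46,400,000.
Total revenue = 5 × $46,400,000 = $232,000,000.

Total revenue: $232,000,000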